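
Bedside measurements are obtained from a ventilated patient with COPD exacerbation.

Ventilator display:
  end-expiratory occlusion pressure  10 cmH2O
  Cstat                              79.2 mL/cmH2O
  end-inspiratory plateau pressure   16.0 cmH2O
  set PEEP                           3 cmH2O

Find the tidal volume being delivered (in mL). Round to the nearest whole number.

475

End-expiratory occlusion gives total PEEP = 10 cmH2O (intrinsic PEEP = 10 − 3 = 7). Use total PEEP for the elastic gradient.
Vt = Cstat × (Pplat − PEEPtotal) = 79.2 × (16.0 − 10) = 79.2 × 6.0 = 475.2 mL.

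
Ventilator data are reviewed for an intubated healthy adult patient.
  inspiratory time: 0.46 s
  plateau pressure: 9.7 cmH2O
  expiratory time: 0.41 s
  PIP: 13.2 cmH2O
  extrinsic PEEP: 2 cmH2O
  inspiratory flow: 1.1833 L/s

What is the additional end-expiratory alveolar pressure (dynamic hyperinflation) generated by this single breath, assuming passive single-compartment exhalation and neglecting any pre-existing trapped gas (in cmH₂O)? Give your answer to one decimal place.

1.1

Vt = flow × Ti = 1.1833 L/s × 0.46 s × 1000 mL/L = 544.32 mL.
R = (PIP − Pplat)/V̇ = (13.2 − 9.7) / 1.1833 = 3.5/1.1833 = 2.958 cmH2O·s/L.
C = Vt/(Pplat − PEEP) = 544.32 / (9.7 − 2) = 544.32/7.7 = 70.691 mL/cmH2O.
τ = R × C = 2.958 × 0.07069 L/cmH2O = 0.2091 s.
Fraction remaining = e^(−Te/τ) = e^(−0.41/0.2091) = 0.1407; trapped volume = 544.32 × 0.1407 = 76.586 mL.
Additional alveolar pressure from trapping ≈ V_trapped / C = 76.586 / 70.691 = 1.083 cmH2O.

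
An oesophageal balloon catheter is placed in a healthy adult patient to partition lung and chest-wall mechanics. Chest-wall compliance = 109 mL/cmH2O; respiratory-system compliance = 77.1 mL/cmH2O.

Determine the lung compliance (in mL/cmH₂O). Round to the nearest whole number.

1/CL = 1/Crs − 1/Ccw.
1/CL = 1/77.1 − 1/109 = 0.003796.
CL = 263.44 mL/cmH2O.

263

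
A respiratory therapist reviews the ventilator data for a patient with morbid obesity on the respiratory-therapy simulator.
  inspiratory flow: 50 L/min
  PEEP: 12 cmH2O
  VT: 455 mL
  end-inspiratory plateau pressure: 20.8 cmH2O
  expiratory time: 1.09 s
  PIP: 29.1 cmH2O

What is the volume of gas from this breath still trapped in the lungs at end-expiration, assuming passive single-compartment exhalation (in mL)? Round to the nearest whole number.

Flow: 50 L/min ÷ 60 = 0.8333 L/s.
R = (PIP − Pplat)/V̇ = (29.1 − 20.8) / 0.8333 = 8.3/0.8333 = 9.96 cmH2O·s/L.
C = Vt/(Pplat − PEEP) = 455.0 / (20.8 − 12) = 455.0/8.8 = 51.705 mL/cmH2O.
τ = R × C = 9.96 × 0.05171 L/cmH2O = 0.515 s.
Fraction remaining = e^(−Te/τ) = e^(−1.09/0.515) = 0.1205.
Trapped volume = 455.0 × 0.1205 = 54.828 mL.

55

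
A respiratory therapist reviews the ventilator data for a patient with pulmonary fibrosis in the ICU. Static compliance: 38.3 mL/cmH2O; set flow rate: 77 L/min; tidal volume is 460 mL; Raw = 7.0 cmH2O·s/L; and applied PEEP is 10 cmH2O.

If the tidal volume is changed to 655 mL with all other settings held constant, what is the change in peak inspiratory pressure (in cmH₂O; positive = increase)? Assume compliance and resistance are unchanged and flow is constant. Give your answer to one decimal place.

PIP = Vt/C + R·V̇ + PEEP (constant-flow equation of motion).
Only the elastic term changes: ΔPIP = ΔVt / C = (655 − 460) / 38.3 = 5.091 cmH2O.

5.1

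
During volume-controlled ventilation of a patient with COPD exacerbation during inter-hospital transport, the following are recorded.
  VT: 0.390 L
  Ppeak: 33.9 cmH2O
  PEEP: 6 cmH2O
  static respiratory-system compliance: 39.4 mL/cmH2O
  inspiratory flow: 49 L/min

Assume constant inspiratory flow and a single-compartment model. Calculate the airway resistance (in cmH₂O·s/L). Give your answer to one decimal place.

Flow: 49 L/min ÷ 60 = 0.8167 L/s.
Equation of motion (constant flow): PIP = Vt/C + R·V̇ + PEEP.
R·V̇ = PIP − Vt/C − PEEP = 33.9 − 390/39.4 − 6 = 33.9 − 9.898 − 6 = 18.002 cmH2O.
R = 18.002 / 0.8167 = 22.042 cmH2O·s/L.

22.0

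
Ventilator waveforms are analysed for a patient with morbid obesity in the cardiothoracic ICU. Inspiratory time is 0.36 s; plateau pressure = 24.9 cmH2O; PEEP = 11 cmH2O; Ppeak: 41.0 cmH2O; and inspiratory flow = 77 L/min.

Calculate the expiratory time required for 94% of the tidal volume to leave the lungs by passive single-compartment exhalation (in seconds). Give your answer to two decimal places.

Flow: 77 L/min ÷ 60 = 1.2833 L/s.
Vt = flow × Ti = 1.2833 L/s × 0.36 s × 1000 mL/L = 461.99 mL.
R = (PIP − Pplat)/V̇ = (41.0 − 24.9) / 1.2833 = 16.1/1.2833 = 12.546 cmH2O·s/L.
C = Vt/(Pplat − PEEP) = 461.99 / (24.9 − 11) = 461.99/13.9 = 33.237 mL/cmH2O.
τ = R × C = 12.546 × 0.03324 L/cmH2O = 0.417 s.
t = −τ·ln(1 − 0.94) = −0.417·ln(0.06) = 1.173 s.

1.17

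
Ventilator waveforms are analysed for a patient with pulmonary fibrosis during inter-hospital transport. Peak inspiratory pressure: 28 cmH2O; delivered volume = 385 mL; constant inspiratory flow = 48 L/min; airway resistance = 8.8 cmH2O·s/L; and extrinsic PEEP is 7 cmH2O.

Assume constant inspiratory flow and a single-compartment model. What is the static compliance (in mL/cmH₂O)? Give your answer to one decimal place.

Flow: 48 L/min ÷ 60 = 0.8 L/s.
Equation of motion (constant flow): PIP = Vt/C + R·V̇ + PEEP.
Vt/C = PIP − R·V̇ − PEEP = 28 − 8.8×0.8 − 7 = 28 − 7.04 − 7 = 13.96 cmH2O.
C = Vt / 13.96 = 385 / 13.96 = 27.579 mL/cmH2O.

27.6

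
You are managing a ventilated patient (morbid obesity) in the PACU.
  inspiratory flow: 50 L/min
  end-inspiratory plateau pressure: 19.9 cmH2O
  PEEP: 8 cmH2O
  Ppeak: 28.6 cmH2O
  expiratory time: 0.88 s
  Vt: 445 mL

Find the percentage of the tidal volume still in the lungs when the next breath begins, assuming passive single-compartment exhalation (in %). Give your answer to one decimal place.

10.5

Flow: 50 L/min ÷ 60 = 0.8333 L/s.
R = (PIP − Pplat)/V̇ = (28.6 − 19.9) / 0.8333 = 8.7/0.8333 = 10.44 cmH2O·s/L.
C = Vt/(Pplat − PEEP) = 445.0 / (19.9 − 8) = 445.0/11.9 = 37.395 mL/cmH2O.
τ = R × C = 10.44 × 0.0374 L/cmH2O = 0.3905 s.
Fraction remaining at end-expiration = e^(−Te/τ) = e^(−0.88/0.3905) = 0.105 → 10.5%.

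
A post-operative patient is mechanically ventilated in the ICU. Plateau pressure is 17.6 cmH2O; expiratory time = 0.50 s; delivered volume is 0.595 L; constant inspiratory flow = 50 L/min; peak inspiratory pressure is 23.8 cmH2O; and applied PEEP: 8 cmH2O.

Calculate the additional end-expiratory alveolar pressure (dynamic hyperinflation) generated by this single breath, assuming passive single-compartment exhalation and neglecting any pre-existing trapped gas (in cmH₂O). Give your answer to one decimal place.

3.2

Flow: 50 L/min ÷ 60 = 0.8333 L/s.
R = (PIP − Pplat)/V̇ = (23.8 − 17.6) / 0.8333 = 6.2/0.8333 = 7.44 cmH2O·s/L.
C = Vt/(Pplat − PEEP) = 595.0 / (17.6 − 8) = 595.0/9.6 = 61.979 mL/cmH2O.
τ = R × C = 7.44 × 0.06198 L/cmH2O = 0.4611 s.
Fraction remaining = e^(−Te/τ) = e^(−0.50/0.4611) = 0.3381; trapped volume = 595.0 × 0.3381 = 201.17 mL.
Additional alveolar pressure from trapping ≈ V_trapped / C = 201.17 / 61.979 = 3.246 cmH2O.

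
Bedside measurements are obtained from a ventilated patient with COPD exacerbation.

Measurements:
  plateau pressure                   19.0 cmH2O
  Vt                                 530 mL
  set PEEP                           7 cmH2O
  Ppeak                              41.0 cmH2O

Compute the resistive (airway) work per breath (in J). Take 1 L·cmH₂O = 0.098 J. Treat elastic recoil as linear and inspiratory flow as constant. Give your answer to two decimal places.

With constant inspiratory flow the resistive pressure is constant at PIP − Pplat = 41.0 − 19.0 = 22.0 cmH2O, so resistive work = 22.0 × 0.530 = 11.66 L·cmH2O.
× 0.098 J/(L·cmH2O) → 1.143 J.

1.14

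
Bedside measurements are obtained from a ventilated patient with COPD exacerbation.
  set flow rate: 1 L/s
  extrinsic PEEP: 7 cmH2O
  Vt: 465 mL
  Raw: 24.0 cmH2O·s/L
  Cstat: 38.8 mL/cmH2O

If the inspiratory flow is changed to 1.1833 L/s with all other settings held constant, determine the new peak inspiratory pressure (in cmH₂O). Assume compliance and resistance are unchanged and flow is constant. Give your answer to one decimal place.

PIP = Vt/C + R·V̇ + PEEP (constant-flow equation of motion).
Only the resistive term changes: ΔPIP = R × ΔV̇ = 24.0 × (1.1833 − 1) = 24.0 × 0.1833 = 4.399 cmH2O.
Original PIP = 465/38.8 + 24.0×1 + 7 = 42.985 cmH2O; new PIP = 42.985 + (4.399) = 47.384 cmH2O.

47.4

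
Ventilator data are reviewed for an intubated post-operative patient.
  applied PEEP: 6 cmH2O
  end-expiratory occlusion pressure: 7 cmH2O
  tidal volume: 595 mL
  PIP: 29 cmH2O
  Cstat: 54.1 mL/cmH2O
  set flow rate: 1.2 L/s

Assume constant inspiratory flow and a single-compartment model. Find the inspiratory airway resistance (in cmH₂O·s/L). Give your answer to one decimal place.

9.2

Total PEEP = 7 cmH2O (set 6 + intrinsic 1); this is the baseline alveolar pressure.
Equation of motion (constant flow): PIP = Vt/C + R·V̇ + PEEP.
R·V̇ = PIP − Vt/C − PEEP = 29 − 595/54.1 − 7 = 29 − 10.998 − 7 = 11.002 cmH2O.
R = 11.002 / 1.2 = 9.168 cmH2O·s/L.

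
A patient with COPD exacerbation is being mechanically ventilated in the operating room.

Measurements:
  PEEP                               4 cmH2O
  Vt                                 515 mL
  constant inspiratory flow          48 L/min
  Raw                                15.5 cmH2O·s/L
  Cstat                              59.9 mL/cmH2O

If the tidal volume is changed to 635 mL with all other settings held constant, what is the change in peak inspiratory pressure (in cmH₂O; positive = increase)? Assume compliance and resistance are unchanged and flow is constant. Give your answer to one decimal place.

PIP = Vt/C + R·V̇ + PEEP (constant-flow equation of motion).
Only the elastic term changes: ΔPIP = ΔVt / C = (635 − 515) / 59.9 = 2.003 cmH2O.

2.0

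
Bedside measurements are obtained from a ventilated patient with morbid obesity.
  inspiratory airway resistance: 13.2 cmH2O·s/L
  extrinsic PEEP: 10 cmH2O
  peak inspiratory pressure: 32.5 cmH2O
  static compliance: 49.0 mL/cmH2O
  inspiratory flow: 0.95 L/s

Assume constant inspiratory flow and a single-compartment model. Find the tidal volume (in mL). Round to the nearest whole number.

488

Equation of motion (constant flow): PIP = Vt/C + R·V̇ + PEEP.
Vt/C = PIP − R·V̇ − PEEP = 32.5 − 12.54 − 10 = 9.96 cmH2O.
Vt = C × 9.96 = 49.0 × 9.96 = 488.04 mL.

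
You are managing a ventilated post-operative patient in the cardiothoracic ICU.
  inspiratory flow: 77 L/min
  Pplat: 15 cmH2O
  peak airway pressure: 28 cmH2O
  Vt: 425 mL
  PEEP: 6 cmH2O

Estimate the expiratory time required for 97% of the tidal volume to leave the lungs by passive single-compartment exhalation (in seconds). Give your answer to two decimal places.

1.68

Flow: 77 L/min ÷ 60 = 1.2833 L/s.
R = (PIP − Pplat)/V̇ = (28 − 15) / 1.2833 = 13.0/1.2833 = 10.13 cmH2O·s/L.
C = Vt/(Pplat − PEEP) = 425.0 / (15 − 6) = 425.0/9.0 = 47.222 mL/cmH2O.
τ = R × C = 10.13 × 0.04722 L/cmH2O = 0.4783 s.
t = −τ·ln(1 − 0.97) = −0.4783·ln(0.03) = 1.677 s.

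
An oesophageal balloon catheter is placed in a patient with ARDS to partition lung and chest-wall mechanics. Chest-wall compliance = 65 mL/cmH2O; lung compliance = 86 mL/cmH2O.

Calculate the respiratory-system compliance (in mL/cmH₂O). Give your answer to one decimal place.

Lung and chest wall are elastances in series: 1/Crs = 1/CL + 1/Ccw.
1/Crs = 1/86 + 1/65 = 0.02701.
Crs = 37.023 mL/cmH2O.

37.0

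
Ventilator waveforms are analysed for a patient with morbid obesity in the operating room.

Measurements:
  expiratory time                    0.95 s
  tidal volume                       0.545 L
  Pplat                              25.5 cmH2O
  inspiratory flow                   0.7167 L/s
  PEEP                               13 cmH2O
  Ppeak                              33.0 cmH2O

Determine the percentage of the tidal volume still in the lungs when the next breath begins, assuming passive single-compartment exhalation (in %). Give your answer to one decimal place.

12.5

R = (PIP − Pplat)/V̇ = (33.0 − 25.5) / 0.7167 = 7.5/0.7167 = 10.465 cmH2O·s/L.
C = Vt/(Pplat − PEEP) = 545.0 / (25.5 − 13) = 545.0/12.5 = 43.6 mL/cmH2O.
τ = R × C = 10.465 × 0.0436 L/cmH2O = 0.4563 s.
Fraction remaining at end-expiration = e^(−Te/τ) = e^(−0.95/0.4563) = 0.1247 → 12.47%.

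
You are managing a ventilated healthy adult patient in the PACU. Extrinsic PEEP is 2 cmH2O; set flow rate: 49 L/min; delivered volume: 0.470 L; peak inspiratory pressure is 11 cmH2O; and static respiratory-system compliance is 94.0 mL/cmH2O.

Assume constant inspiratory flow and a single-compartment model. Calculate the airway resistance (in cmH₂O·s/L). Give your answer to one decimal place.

4.9

Flow: 49 L/min ÷ 60 = 0.8167 L/s.
Equation of motion (constant flow): PIP = Vt/C + R·V̇ + PEEP.
R·V̇ = PIP − Vt/C − PEEP = 11 − 470/94.0 − 2 = 11 − 5.0 − 2 = 4.0 cmH2O.
R = 4.0 / 0.8167 = 4.898 cmH2O·s/L.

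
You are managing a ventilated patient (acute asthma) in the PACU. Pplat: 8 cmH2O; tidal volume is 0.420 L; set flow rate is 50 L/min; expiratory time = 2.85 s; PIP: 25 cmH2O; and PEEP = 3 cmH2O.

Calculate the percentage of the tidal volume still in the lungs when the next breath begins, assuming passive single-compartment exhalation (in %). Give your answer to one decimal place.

19.0

Flow: 50 L/min ÷ 60 = 0.8333 L/s.
R = (PIP − Pplat)/V̇ = (25 − 8) / 0.8333 = 17.0/0.8333 = 20.401 cmH2O·s/L.
C = Vt/(Pplat − PEEP) = 420.0 / (8 − 3) = 420.0/5.0 = 84.0 mL/cmH2O.
τ = R × C = 20.401 × 0.084 L/cmH2O = 1.714 s.
Fraction remaining at end-expiration = e^(−Te/τ) = e^(−2.85/1.714) = 0.1896 → 18.96%.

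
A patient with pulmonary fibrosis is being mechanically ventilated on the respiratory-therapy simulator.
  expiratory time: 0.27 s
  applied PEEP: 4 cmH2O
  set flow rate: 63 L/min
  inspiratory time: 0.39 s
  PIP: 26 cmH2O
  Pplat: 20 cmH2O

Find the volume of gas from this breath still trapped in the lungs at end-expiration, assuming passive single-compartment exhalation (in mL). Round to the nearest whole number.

65

Flow: 63 L/min ÷ 60 = 1.05 L/s.
Vt = flow × Ti = 1.05 L/s × 0.39 s × 1000 mL/L = 409.5 mL.
R = (PIP − Pplat)/V̇ = (26 − 20) / 1.05 = 6.0/1.05 = 5.714 cmH2O·s/L.
C = Vt/(Pplat − PEEP) = 409.5 / (20 − 4) = 409.5/16.0 = 25.594 mL/cmH2O.
τ = R × C = 5.714 × 0.02559 L/cmH2O = 0.1462 s.
Fraction remaining = e^(−Te/τ) = e^(−0.27/0.1462) = 0.1577.
Trapped volume = 409.5 × 0.1577 = 64.578 mL.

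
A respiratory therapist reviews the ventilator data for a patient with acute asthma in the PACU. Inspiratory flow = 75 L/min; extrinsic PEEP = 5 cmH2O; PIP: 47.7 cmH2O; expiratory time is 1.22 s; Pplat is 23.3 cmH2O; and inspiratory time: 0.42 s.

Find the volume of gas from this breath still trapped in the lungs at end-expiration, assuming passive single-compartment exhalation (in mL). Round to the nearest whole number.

Flow: 75 L/min ÷ 60 = 1.25 L/s.
Vt = flow × Ti = 1.25 L/s × 0.42 s × 1000 mL/L = 525.0 mL.
R = (PIP − Pplat)/V̇ = (47.7 − 23.3) / 1.25 = 24.4/1.25 = 19.52 cmH2O·s/L.
C = Vt/(Pplat − PEEP) = 525.0 / (23.3 − 5) = 525.0/18.3 = 28.689 mL/cmH2O.
τ = R × C = 19.52 × 0.02869 L/cmH2O = 0.56 s.
Fraction remaining = e^(−Te/τ) = e^(−1.22/0.56) = 0.1132.
Trapped volume = 525.0 × 0.1132 = 59.43 mL.

59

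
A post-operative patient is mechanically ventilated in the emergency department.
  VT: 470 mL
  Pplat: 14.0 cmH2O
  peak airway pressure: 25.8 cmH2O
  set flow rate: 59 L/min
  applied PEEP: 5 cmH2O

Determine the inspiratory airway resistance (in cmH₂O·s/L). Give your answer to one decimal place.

Flow: 59 L/min ÷ 60 = 0.9833 L/s.
Raw = (PIP − Pplat) / flow = (25.8 − 14.0) / 0.9833 = 11.8 / 0.9833 = 12.0 cmH2O·s/L.

12.0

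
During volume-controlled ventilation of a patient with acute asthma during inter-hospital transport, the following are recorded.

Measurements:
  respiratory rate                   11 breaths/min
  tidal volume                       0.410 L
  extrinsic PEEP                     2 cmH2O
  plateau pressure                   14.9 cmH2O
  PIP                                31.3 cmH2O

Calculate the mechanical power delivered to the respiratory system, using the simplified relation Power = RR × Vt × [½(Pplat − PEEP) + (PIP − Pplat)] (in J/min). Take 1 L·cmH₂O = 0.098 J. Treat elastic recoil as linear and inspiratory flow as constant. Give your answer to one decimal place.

10.1

Per-breath work = Vt × [½(Pplat−PEEP) + (PIP−Pplat)] = 0.410 × [0.5×12.9 + 16.4] = 0.410 × 22.85 = 9.369 L·cmH2O.
Power = 11 × 9.369 = 103.06 L·cmH2O/min.
× 0.098 J/(L·cmH2O) → 10.1 J/min.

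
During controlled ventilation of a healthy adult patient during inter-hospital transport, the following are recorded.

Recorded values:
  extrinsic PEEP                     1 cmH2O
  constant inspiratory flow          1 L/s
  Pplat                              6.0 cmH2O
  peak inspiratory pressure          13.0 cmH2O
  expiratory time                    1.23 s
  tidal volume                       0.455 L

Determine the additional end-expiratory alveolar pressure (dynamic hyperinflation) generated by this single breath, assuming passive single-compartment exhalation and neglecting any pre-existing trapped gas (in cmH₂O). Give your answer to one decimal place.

R = (PIP − Pplat)/V̇ = (13.0 − 6.0) / 1 = 7.0/1 = 7.0 cmH2O·s/L.
C = Vt/(Pplat − PEEP) = 455.0 / (6.0 − 1) = 455.0/5.0 = 91.0 mL/cmH2O.
τ = R × C = 7.0 × 0.091 L/cmH2O = 0.637 s.
Fraction remaining = e^(−Te/τ) = e^(−1.23/0.637) = 0.145; trapped volume = 455.0 × 0.145 = 65.975 mL.
Additional alveolar pressure from trapping ≈ V_trapped / C = 65.975 / 91.0 = 0.725 cmH2O.

0.7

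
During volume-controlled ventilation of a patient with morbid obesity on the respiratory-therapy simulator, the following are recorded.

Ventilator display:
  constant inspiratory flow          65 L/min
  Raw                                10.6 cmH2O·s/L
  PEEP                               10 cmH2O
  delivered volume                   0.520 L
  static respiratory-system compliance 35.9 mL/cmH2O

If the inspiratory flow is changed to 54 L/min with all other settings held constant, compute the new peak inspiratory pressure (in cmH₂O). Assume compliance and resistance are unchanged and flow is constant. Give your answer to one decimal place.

Flow: 65 L/min ÷ 60 = 1.0833 L/s.
New flow: 54 L/min ÷ 60 = 0.9 L/s.
PIP = Vt/C + R·V̇ + PEEP (constant-flow equation of motion).
Only the resistive term changes: ΔPIP = R × ΔV̇ = 10.6 × (0.9 − 1.0833) = 10.6 × -0.1833 = -1.943 cmH2O.
Original PIP = 520/35.9 + 10.6×1.0833 + 10 = 35.968 cmH2O; new PIP = 35.968 + (-1.943) = 34.025 cmH2O.

34.0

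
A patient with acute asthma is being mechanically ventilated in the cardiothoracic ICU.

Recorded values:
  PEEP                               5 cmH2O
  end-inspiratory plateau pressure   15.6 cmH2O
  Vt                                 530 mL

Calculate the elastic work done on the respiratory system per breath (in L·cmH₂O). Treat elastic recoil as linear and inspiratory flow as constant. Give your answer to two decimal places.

Elastic work ≈ ½ × (Pplat − PEEP) × Vt = 0.5 × (15.6 − 5) × 0.530 L = 0.5 × 10.6 × 0.530 = 2.809 L·cmH2O.

2.81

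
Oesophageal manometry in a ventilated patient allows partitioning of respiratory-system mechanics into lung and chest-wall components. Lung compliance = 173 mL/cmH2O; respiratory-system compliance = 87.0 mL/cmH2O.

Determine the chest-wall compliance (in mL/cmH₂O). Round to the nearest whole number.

1/Ccw = 1/Crs − 1/CL.
1/Ccw = 1/87.0 − 1/173 = 0.005714.
Ccw = 175.01 mL/cmH2O.

175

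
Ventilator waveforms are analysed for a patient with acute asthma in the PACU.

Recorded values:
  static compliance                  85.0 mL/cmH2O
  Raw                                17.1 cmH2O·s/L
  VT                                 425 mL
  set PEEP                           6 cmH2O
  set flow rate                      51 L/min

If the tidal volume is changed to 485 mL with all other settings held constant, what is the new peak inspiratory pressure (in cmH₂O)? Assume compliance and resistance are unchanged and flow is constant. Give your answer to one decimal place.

Flow: 51 L/min ÷ 60 = 0.85 L/s.
PIP = Vt/C + R·V̇ + PEEP (constant-flow equation of motion).
Only the elastic term changes: ΔPIP = ΔVt / C = (485 − 425) / 85.0 = 0.7059 cmH2O.
Original PIP = 425/85.0 + 17.1×0.85 + 6 = 25.535 cmH2O; new PIP = 25.535 + (0.7059) = 26.241 cmH2O.

26.2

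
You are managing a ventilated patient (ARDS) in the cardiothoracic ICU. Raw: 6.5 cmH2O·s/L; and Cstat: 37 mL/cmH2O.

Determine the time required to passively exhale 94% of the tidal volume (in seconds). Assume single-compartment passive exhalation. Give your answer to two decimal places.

τ = R × C = 6.5 × 37 mL/cmH2O = 6.5 × 0.037 L/cmH2O = 0.2405 s.
Exhaled fraction f = 1 − e^(−t/τ) → t = −τ·ln(1 − f) = −0.2405·ln(0.06) = 0.6766 s.

0.68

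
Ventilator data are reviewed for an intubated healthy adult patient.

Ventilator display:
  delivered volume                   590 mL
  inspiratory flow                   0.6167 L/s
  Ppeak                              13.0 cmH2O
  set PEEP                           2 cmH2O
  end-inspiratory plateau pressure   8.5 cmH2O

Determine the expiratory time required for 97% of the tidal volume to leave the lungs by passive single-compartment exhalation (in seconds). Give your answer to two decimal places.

R = (PIP − Pplat)/V̇ = (13.0 − 8.5) / 0.6167 = 4.5/0.6167 = 7.297 cmH2O·s/L.
C = Vt/(Pplat − PEEP) = 590.0 / (8.5 − 2) = 590.0/6.5 = 90.769 mL/cmH2O.
τ = R × C = 7.297 × 0.09077 L/cmH2O = 0.6623 s.
t = −τ·ln(1 − 0.97) = −0.6623·ln(0.03) = 2.322 s.

2.32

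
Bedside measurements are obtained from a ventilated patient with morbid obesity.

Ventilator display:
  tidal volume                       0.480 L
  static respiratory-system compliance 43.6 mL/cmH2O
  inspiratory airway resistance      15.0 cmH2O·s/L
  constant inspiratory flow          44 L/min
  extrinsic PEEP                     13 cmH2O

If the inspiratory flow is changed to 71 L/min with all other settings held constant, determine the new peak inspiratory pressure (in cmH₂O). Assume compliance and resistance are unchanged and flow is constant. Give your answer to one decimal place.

41.8

Flow: 44 L/min ÷ 60 = 0.7333 L/s.
New flow: 71 L/min ÷ 60 = 1.1833 L/s.
PIP = Vt/C + R·V̇ + PEEP (constant-flow equation of motion).
Only the resistive term changes: ΔPIP = R × ΔV̇ = 15.0 × (1.1833 − 0.7333) = 15.0 × 0.45 = 6.75 cmH2O.
Original PIP = 480/43.6 + 15.0×0.7333 + 13 = 35.009 cmH2O; new PIP = 35.009 + (6.75) = 41.759 cmH2O.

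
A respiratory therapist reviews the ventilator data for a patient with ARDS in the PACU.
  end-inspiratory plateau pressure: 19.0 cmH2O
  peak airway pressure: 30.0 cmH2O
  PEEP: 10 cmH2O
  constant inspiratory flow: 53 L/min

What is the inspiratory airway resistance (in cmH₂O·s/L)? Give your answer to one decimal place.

Flow: 53 L/min ÷ 60 = 0.8833 L/s.
Raw = (PIP − Pplat) / flow = (30.0 − 19.0) / 0.8833 = 11.0 / 0.8833 = 12.453 cmH2O·s/L.

12.5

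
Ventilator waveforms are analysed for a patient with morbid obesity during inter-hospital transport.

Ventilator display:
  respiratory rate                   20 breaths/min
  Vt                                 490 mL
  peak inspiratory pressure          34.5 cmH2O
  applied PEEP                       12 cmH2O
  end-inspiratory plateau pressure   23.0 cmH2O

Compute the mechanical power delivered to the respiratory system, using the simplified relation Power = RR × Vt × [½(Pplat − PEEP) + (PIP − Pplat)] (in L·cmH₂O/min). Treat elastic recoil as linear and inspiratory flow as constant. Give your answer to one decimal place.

Per-breath work = Vt × [½(Pplat−PEEP) + (PIP−Pplat)] = 0.490 × [0.5×11.0 + 11.5] = 0.490 × 17.0 = 8.33 L·cmH2O.
Power = 20 × 8.33 = 166.6 L·cmH2O/min.

166.6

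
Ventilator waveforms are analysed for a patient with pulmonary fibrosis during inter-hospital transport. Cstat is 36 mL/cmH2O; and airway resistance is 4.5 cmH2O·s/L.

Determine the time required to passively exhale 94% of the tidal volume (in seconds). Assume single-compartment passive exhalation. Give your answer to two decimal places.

0.46

τ = R × C = 4.5 × 36 mL/cmH2O = 4.5 × 0.036 L/cmH2O = 0.162 s.
Exhaled fraction f = 1 − e^(−t/τ) → t = −τ·ln(1 − f) = −0.162·ln(0.06) = 0.4558 s.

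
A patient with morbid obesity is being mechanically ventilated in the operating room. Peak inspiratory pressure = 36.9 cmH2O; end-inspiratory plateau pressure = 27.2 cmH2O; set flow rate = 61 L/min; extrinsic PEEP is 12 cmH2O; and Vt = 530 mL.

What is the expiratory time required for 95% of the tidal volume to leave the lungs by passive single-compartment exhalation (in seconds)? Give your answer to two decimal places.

1.00

Flow: 61 L/min ÷ 60 = 1.0167 L/s.
R = (PIP − Pplat)/V̇ = (36.9 − 27.2) / 1.0167 = 9.7/1.0167 = 9.541 cmH2O·s/L.
C = Vt/(Pplat − PEEP) = 530.0 / (27.2 − 12) = 530.0/15.2 = 34.868 mL/cmH2O.
τ = R × C = 9.541 × 0.03487 L/cmH2O = 0.3327 s.
t = −τ·ln(1 − 0.95) = −0.3327·ln(0.05) = 0.9967 s.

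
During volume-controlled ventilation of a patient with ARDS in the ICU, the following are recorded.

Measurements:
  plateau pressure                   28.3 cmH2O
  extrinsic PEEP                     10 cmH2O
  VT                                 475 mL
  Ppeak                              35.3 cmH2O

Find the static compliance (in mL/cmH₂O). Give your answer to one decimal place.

26.0

Cstat = Vt / (Pplat − PEEP) = 475 / (28.3 − 10) = 475 / 18.3 = 25.956 mL/cmH2O.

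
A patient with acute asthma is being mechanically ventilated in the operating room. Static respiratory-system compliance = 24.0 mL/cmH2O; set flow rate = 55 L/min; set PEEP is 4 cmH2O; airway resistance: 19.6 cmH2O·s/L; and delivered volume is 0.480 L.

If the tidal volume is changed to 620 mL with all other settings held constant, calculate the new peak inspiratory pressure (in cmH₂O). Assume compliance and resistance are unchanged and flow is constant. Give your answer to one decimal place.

47.8

Flow: 55 L/min ÷ 60 = 0.9167 L/s.
PIP = Vt/C + R·V̇ + PEEP (constant-flow equation of motion).
Only the elastic term changes: ΔPIP = ΔVt / C = (620 − 480) / 24.0 = 5.833 cmH2O.
Original PIP = 480/24.0 + 19.6×0.9167 + 4 = 41.967 cmH2O; new PIP = 41.967 + (5.833) = 47.8 cmH2O.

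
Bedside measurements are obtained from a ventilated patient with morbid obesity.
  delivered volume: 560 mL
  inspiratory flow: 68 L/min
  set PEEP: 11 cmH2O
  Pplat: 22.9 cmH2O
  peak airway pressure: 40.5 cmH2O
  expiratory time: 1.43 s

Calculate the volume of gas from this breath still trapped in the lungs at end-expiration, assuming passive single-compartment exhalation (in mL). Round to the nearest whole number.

79

Flow: 68 L/min ÷ 60 = 1.1333 L/s.
R = (PIP − Pplat)/V̇ = (40.5 − 22.9) / 1.1333 = 17.6/1.1333 = 15.53 cmH2O·s/L.
C = Vt/(Pplat − PEEP) = 560.0 / (22.9 − 11) = 560.0/11.9 = 47.059 mL/cmH2O.
τ = R × C = 15.53 × 0.04706 L/cmH2O = 0.7308 s.
Fraction remaining = e^(−Te/τ) = e^(−1.43/0.7308) = 0.1413.
Trapped volume = 560.0 × 0.1413 = 79.128 mL.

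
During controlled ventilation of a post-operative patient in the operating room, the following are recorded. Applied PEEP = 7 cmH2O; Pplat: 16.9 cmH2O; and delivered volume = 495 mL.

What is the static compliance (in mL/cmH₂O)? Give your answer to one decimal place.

50.0

Cstat = Vt / (Pplat − PEEP) = 495 / (16.9 − 7) = 495 / 9.9 = 50.0 mL/cmH2O.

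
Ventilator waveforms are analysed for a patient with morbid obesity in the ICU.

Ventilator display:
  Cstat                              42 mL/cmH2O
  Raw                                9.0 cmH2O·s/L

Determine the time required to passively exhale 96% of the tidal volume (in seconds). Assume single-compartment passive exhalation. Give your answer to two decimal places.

1.22

τ = R × C = 9.0 × 42 mL/cmH2O = 9.0 × 0.042 L/cmH2O = 0.378 s.
Exhaled fraction f = 1 − e^(−t/τ) → t = −τ·ln(1 − f) = −0.378·ln(0.04) = 1.217 s.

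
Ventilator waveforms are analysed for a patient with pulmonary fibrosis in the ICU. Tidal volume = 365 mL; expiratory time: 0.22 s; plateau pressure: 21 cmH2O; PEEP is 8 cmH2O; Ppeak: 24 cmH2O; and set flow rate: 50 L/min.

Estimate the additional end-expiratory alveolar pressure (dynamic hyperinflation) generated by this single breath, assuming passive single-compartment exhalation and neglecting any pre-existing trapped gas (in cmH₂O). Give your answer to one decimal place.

1.5

Flow: 50 L/min ÷ 60 = 0.8333 L/s.
R = (PIP − Pplat)/V̇ = (24 − 21) / 0.8333 = 3.0/0.8333 = 3.6 cmH2O·s/L.
C = Vt/(Pplat − PEEP) = 365.0 / (21 − 8) = 365.0/13.0 = 28.077 mL/cmH2O.
τ = R × C = 3.6 × 0.02808 L/cmH2O = 0.1011 s.
Fraction remaining = e^(−Te/τ) = e^(−0.22/0.1011) = 0.1135; trapped volume = 365.0 × 0.1135 = 41.428 mL.
Additional alveolar pressure from trapping ≈ V_trapped / C = 41.428 / 28.077 = 1.476 cmH2O.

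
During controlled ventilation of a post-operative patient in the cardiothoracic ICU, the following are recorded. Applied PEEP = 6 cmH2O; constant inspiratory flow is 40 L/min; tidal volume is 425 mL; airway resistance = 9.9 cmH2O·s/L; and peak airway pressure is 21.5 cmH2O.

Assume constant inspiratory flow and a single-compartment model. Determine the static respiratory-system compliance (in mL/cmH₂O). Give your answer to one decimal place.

47.8

Flow: 40 L/min ÷ 60 = 0.6667 L/s.
Equation of motion (constant flow): PIP = Vt/C + R·V̇ + PEEP.
Vt/C = PIP − R·V̇ − PEEP = 21.5 − 9.9×0.6667 − 6 = 21.5 − 6.6 − 6 = 8.9 cmH2O.
C = Vt / 8.9 = 425 / 8.9 = 47.753 mL/cmH2O.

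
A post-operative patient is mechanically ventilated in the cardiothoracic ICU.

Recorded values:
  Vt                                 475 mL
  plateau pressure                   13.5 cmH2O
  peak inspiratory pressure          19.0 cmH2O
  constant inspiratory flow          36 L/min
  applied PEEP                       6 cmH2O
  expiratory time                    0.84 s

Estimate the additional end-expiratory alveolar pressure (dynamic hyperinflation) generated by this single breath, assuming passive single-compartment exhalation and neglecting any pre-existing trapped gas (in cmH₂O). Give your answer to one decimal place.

Flow: 36 L/min ÷ 60 = 0.6 L/s.
R = (PIP − Pplat)/V̇ = (19.0 − 13.5) / 0.6 = 5.5/0.6 = 9.167 cmH2O·s/L.
C = Vt/(Pplat − PEEP) = 475.0 / (13.5 − 6) = 475.0/7.5 = 63.333 mL/cmH2O.
τ = R × C = 9.167 × 0.06333 L/cmH2O = 0.5805 s.
Fraction remaining = e^(−Te/τ) = e^(−0.84/0.5805) = 0.2353; trapped volume = 475.0 × 0.2353 = 111.77 mL.
Additional alveolar pressure from trapping ≈ V_trapped / C = 111.77 / 63.333 = 1.765 cmH2O.

1.8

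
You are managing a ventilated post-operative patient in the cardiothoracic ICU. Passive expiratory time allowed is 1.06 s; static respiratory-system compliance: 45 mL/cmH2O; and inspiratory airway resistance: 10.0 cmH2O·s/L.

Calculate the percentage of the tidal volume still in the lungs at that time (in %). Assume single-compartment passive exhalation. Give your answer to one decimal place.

τ = R × C = 10.0 × 45 mL/cmH2O = 10.0 × 0.045 L/cmH2O = 0.45 s.
Passive exhalation: V(t)/V₀ = e^(−t/τ) = e^(−1.06/0.45) = 0.09484.
Fraction remaining = 0.09484 → 9.484%.

9.5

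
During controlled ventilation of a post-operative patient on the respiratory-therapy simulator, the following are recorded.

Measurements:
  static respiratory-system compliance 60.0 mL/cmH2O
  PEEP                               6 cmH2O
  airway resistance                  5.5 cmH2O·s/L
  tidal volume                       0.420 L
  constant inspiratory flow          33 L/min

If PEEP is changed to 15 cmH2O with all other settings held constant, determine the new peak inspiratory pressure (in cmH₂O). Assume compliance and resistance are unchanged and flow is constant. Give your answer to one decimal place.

Flow: 33 L/min ÷ 60 = 0.55 L/s.
PIP = Vt/C + R·V̇ + PEEP (constant-flow equation of motion).
Only the baseline term changes: ΔPIP = ΔPEEP = 15 − 6 = 9.0 cmH2O.
Original PIP = 420/60.0 + 5.5×0.55 + 6 = 16.025 cmH2O; new PIP = 16.025 + (9.0) = 25.025 cmH2O.

25.0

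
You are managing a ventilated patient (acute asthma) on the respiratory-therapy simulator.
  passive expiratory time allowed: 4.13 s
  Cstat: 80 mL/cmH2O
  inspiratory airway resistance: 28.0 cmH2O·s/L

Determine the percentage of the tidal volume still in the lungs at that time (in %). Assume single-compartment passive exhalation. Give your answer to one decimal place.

15.8

τ = R × C = 28.0 × 80 mL/cmH2O = 28.0 × 0.080 L/cmH2O = 2.24 s.
Passive exhalation: V(t)/V₀ = e^(−t/τ) = e^(−4.13/2.24) = 0.1582.
Fraction remaining = 0.1582 → 15.82%.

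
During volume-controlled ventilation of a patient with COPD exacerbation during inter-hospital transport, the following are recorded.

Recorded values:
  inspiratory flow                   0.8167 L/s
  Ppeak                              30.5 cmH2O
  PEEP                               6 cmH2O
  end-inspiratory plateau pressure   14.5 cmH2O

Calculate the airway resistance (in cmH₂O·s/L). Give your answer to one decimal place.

Raw = (PIP − Pplat) / flow = (30.5 − 14.5) / 0.8167 = 16.0 / 0.8167 = 19.591 cmH2O·s/L.

19.6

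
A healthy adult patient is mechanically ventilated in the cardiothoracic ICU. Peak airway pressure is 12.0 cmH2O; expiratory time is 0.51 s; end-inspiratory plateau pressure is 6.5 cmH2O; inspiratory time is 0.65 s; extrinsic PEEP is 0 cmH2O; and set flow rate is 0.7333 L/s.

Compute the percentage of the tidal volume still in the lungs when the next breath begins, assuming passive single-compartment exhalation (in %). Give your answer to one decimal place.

39.6

Vt = flow × Ti = 0.7333 L/s × 0.65 s × 1000 mL/L = 476.65 mL.
R = (PIP − Pplat)/V̇ = (12.0 − 6.5) / 0.7333 = 5.5/0.7333 = 7.5 cmH2O·s/L.
C = Vt/(Pplat − PEEP) = 476.65 / (6.5 − 0) = 476.65/6.5 = 73.331 mL/cmH2O.
τ = R × C = 7.5 × 0.07333 L/cmH2O = 0.55 s.
Fraction remaining at end-expiration = e^(−Te/τ) = e^(−0.51/0.55) = 0.3956 → 39.56%.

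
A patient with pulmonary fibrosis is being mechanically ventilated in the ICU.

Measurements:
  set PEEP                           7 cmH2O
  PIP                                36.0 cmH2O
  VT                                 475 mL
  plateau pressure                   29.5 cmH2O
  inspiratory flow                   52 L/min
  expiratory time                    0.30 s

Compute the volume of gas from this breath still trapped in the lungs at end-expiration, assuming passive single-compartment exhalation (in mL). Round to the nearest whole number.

Flow: 52 L/min ÷ 60 = 0.8667 L/s.
R = (PIP − Pplat)/V̇ = (36.0 − 29.5) / 0.8667 = 6.5/0.8667 = 7.5 cmH2O·s/L.
C = Vt/(Pplat − PEEP) = 475.0 / (29.5 − 7) = 475.0/22.5 = 21.111 mL/cmH2O.
τ = R × C = 7.5 × 0.02111 L/cmH2O = 0.1583 s.
Fraction remaining = e^(−Te/τ) = e^(−0.30/0.1583) = 0.1503.
Trapped volume = 475.0 × 0.1503 = 71.393 mL.

71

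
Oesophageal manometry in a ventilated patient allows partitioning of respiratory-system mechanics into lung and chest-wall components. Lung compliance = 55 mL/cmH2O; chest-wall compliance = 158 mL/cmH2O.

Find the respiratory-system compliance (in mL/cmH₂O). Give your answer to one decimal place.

Lung and chest wall are elastances in series: 1/Crs = 1/CL + 1/Ccw.
1/Crs = 1/55 + 1/158 = 0.02451.
Crs = 40.8 mL/cmH2O.

40.8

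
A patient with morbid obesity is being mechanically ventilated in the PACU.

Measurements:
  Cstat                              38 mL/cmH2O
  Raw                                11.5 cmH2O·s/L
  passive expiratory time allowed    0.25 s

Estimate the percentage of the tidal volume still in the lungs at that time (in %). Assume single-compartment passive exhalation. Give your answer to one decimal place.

56.4

τ = R × C = 11.5 × 38 mL/cmH2O = 11.5 × 0.038 L/cmH2O = 0.437 s.
Passive exhalation: V(t)/V₀ = e^(−t/τ) = e^(−0.25/0.437) = 0.5643.
Fraction remaining = 0.5643 → 56.43%.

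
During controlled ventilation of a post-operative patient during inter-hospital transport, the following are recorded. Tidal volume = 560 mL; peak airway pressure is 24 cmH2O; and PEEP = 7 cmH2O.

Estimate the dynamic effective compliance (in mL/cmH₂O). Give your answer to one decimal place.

32.9

Dynamic compliance = Vt / (PIP − PEEP) = 560 / (24 − 7) = 560 / 17.0 = 32.941 mL/cmH2O.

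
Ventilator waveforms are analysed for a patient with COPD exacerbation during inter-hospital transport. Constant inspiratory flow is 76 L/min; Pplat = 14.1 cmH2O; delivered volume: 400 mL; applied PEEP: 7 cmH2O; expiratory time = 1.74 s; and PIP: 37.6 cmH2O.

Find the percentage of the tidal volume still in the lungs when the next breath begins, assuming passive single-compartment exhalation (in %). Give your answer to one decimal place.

Flow: 76 L/min ÷ 60 = 1.2667 L/s.
R = (PIP − Pplat)/V̇ = (37.6 − 14.1) / 1.2667 = 23.5/1.2667 = 18.552 cmH2O·s/L.
C = Vt/(Pplat − PEEP) = 400.0 / (14.1 − 7) = 400.0/7.1 = 56.338 mL/cmH2O.
τ = R × C = 18.552 × 0.05634 L/cmH2O = 1.045 s.
Fraction remaining at end-expiration = e^(−Te/τ) = e^(−1.74/1.045) = 0.1892 → 18.92%.

18.9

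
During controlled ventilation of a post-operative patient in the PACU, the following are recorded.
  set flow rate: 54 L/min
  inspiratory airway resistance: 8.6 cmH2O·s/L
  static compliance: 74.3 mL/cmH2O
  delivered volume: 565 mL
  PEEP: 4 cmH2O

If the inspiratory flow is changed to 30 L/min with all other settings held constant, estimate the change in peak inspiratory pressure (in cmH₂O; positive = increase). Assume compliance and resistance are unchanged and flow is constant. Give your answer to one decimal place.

Flow: 54 L/min ÷ 60 = 0.9 L/s.
New flow: 30 L/min ÷ 60 = 0.5 L/s.
PIP = Vt/C + R·V̇ + PEEP (constant-flow equation of motion).
Only the resistive term changes: ΔPIP = R × ΔV̇ = 8.6 × (0.5 − 0.9) = 8.6 × -0.4 = -3.44 cmH2O.

-3.4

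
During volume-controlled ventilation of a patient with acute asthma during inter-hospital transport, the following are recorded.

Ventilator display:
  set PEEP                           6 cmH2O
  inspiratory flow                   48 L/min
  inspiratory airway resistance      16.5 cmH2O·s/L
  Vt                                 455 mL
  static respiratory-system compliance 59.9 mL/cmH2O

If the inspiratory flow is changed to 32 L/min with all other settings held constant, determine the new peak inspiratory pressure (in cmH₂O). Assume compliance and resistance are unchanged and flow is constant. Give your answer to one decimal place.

22.4

Flow: 48 L/min ÷ 60 = 0.8 L/s.
New flow: 32 L/min ÷ 60 = 0.5333 L/s.
PIP = Vt/C + R·V̇ + PEEP (constant-flow equation of motion).
Only the resistive term changes: ΔPIP = R × ΔV̇ = 16.5 × (0.5333 − 0.8) = 16.5 × -0.2667 = -4.401 cmH2O.
Original PIP = 455/59.9 + 16.5×0.8 + 6 = 26.796 cmH2O; new PIP = 26.796 + (-4.401) = 22.395 cmH2O.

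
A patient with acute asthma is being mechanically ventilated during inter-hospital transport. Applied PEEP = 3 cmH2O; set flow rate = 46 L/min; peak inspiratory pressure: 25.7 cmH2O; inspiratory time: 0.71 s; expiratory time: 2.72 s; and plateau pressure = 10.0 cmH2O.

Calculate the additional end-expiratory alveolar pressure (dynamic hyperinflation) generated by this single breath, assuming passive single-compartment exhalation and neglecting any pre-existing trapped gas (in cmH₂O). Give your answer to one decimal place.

1.3

Flow: 46 L/min ÷ 60 = 0.7667 L/s.
Vt = flow × Ti = 0.7667 L/s × 0.71 s × 1000 mL/L = 544.36 mL.
R = (PIP − Pplat)/V̇ = (25.7 − 10.0) / 0.7667 = 15.7/0.7667 = 20.477 cmH2O·s/L.
C = Vt/(Pplat − PEEP) = 544.36 / (10.0 − 3) = 544.36/7.0 = 77.766 mL/cmH2O.
τ = R × C = 20.477 × 0.07777 L/cmH2O = 1.592 s.
Fraction remaining = e^(−Te/τ) = e^(−2.72/1.592) = 0.1811; trapped volume = 544.36 × 0.1811 = 98.584 mL.
Additional alveolar pressure from trapping ≈ V_trapped / C = 98.584 / 77.766 = 1.268 cmH2O.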